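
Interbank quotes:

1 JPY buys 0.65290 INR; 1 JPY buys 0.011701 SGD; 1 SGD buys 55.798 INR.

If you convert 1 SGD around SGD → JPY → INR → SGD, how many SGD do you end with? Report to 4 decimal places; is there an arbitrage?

1.0000 (no arbitrage)

Around SGD → JPY → INR → SGD: 1 ÷ 0.011701 × 0.65290 ÷ 55.798 = 1.000012
Product ≈ 1 (deviation 0.001%, within rounding noise).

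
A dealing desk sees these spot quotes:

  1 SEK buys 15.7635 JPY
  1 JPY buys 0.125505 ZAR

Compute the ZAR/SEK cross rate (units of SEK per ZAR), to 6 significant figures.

ZAR/SEK = 0.505459

1 ZAR ÷ 0.125505 = 7.96781 JPY
7.96781 JPY ÷ 15.7635 = 0.505459 SEK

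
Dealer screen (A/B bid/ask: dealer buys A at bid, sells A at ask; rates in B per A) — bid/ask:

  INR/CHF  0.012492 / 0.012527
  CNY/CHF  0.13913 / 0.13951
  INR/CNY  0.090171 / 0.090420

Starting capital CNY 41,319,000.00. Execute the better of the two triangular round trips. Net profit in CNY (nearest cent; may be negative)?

Net profit: CNY 60,991.39

Best loop CNY → CHF → INR → CNY:
CNY 41,319,000.00 × 0.13913 (sell CNY at bid) = CHF 5,748,712.47
CHF 5,748,712.47 ÷ 0.012527 (buy INR at ask) = INR 458,905,761.16
INR 458,905,761.16 × 0.090171 (sell INR at bid) = CNY 41,379,991.39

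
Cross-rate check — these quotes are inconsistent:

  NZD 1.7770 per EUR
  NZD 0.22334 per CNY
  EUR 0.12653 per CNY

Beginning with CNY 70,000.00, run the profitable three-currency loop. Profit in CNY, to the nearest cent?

Profit: CNY 471.33

Profitable loop is CNY → EUR → NZD → CNY:
CNY 70,000.00 × 0.12653 = EUR 8,857.10
EUR 8,857.10 × 1.7770 = NZD 15,739.07
NZD 15,739.07 ÷ 0.22334 = CNY 70,471.33
Profit = CNY 70,471.33 − CNY 70,000.00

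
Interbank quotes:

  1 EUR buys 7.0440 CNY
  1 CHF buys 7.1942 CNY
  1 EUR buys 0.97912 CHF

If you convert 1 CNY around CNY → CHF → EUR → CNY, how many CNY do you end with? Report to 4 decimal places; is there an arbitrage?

1.0000 (no arbitrage)

Around CNY → CHF → EUR → CNY: 1 ÷ 7.1942 ÷ 0.97912 × 7.0440 = 1.000002
Product ≈ 1 (deviation 0.000%, within rounding noise).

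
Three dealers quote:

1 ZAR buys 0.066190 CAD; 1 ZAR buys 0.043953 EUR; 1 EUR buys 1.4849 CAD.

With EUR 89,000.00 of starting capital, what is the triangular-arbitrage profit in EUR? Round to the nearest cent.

Profitable loop is EUR → ZAR → CAD → EUR:
EUR 89,000.00 ÷ 0.043953 = ZAR 2,024,890.22
ZAR 2,024,890.22 × 0.066190 = CAD 134,027.48
CAD 134,027.48 ÷ 1.4849 = EUR 90,260.28
Profit = EUR 90,260.28 − EUR 89,000.00

Profit: EUR 1,260.28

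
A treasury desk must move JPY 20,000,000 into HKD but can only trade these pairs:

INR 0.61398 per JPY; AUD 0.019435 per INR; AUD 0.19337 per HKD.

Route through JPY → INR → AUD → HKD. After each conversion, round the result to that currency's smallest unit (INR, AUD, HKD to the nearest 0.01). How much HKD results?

HKD 1,234,183.33

JPY 20,000,000 × 0.61398 = INR 12,279,600.00
INR 12,279,600.00 × 0.019435 = AUD 238,654.03
AUD 238,654.03 ÷ 0.19337 = HKD 1,234,183.33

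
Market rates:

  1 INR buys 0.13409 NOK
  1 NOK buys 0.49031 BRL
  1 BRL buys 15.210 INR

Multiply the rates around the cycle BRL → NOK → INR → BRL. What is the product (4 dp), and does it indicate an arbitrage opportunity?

Around BRL → NOK → INR → BRL: 1 ÷ 0.49031 ÷ 0.13409 ÷ 15.210 = 1.000008
Product ≈ 1 (deviation 0.001%, within rounding noise).

1.0000 (no arbitrage)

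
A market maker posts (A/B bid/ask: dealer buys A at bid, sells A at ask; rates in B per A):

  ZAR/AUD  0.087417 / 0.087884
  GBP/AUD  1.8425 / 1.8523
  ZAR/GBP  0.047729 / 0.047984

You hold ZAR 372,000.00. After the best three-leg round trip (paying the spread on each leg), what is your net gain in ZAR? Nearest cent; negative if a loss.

Best loop ZAR → GBP → AUD → ZAR:
ZAR 372,000.00 × 0.047729 (sell ZAR at bid) = GBP 17,755.19
GBP 17,755.19 × 1.8425 (sell GBP at bid) = AUD 32,713.93
AUD 32,713.93 ÷ 0.087884 (buy ZAR at ask) = ZAR 372,239.93

Net profit: ZAR 239.93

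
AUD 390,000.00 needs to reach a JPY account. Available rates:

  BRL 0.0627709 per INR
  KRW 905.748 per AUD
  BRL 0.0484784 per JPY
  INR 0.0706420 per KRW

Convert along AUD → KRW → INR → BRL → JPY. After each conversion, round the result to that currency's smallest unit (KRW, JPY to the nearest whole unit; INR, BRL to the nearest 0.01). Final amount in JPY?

AUD 390,000.00 × 905.748 = KRW 353,241,720
KRW 353,241,720 × 0.0706420 = INR 24,953,701.58
INR 24,953,701.58 × 0.0627709 = BRL 1,566,366.31
BRL 1,566,366.31 ÷ 0.0484784 = JPY 32,310,602

JPY 32,310,602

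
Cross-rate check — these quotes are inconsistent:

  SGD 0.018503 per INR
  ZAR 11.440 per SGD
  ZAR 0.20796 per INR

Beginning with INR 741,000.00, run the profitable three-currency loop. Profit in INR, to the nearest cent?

Profitable loop is INR → SGD → ZAR → INR:
INR 741,000.00 × 0.018503 = SGD 13,710.72
SGD 13,710.72 × 11.440 = ZAR 156,850.67
ZAR 156,850.67 ÷ 0.20796 = INR 754,234.81
Profit = INR 754,234.81 − INR 741,000.00

Profit: INR 13,234.81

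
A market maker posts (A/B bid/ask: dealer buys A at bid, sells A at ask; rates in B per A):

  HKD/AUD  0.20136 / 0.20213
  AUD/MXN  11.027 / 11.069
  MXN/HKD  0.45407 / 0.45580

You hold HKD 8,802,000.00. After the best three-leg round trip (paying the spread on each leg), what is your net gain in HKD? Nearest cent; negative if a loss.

Best loop HKD → AUD → MXN → HKD:
HKD 8,802,000.00 × 0.20136 (sell HKD at bid) = AUD 1,772,370.72
AUD 1,772,370.72 × 11.027 (sell AUD at bid) = MXN 19,543,931.93
MXN 19,543,931.93 × 0.45407 (sell MXN at bid) = HKD 8,874,313.17

Net profit: HKD 72,313.17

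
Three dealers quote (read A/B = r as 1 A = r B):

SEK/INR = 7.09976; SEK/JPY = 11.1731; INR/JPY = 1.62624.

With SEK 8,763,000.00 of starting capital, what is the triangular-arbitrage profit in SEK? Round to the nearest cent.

Profit: SEK 292,395.71

Profitable loop is SEK → INR → JPY → SEK:
SEK 8,763,000.00 × 7.09976 = INR 62,215,196.88
INR 62,215,196.88 × 1.62624 = JPY 101,176,842
JPY 101,176,842 ÷ 11.1731 = SEK 9,055,395.71
Profit = SEK 9,055,395.71 − SEK 8,763,000.00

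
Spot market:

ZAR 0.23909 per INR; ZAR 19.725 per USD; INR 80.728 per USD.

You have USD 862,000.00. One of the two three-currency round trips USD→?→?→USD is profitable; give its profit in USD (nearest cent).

Profitable loop is USD → ZAR → INR → USD:
USD 862,000.00 × 19.725 = ZAR 17,002,950.00
ZAR 17,002,950.00 ÷ 0.23909 = INR 71,115,270.40
INR 71,115,270.40 ÷ 80.728 = USD 880,924.47
Profit = USD 880,924.47 − USD 862,000.00

Profit: USD 18,924.47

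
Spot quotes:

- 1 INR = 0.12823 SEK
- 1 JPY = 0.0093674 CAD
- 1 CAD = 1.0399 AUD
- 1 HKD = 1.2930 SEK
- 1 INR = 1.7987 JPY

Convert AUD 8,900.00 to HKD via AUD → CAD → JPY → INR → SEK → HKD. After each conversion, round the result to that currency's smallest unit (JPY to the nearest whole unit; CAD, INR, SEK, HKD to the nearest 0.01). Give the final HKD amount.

HKD 50,374.62

AUD 8,900.00 ÷ 1.0399 = CAD 8,558.52
CAD 8,558.52 ÷ 0.0093674 = JPY 913,649
JPY 913,649 ÷ 1.7987 = INR 507,949.63
INR 507,949.63 × 0.12823 = SEK 65,134.38
SEK 65,134.38 ÷ 1.2930 = HKD 50,374.62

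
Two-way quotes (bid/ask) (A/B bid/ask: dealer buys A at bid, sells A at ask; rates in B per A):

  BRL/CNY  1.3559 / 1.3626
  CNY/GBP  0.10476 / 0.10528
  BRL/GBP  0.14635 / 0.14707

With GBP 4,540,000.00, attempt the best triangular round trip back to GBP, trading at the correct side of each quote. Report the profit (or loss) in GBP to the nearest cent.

Net profit: GBP 91,634.91

Best loop GBP → CNY → BRL → GBP:
GBP 4,540,000.00 ÷ 0.10528 (buy CNY at ask) = CNY 43,123,100.30
CNY 43,123,100.30 ÷ 1.3626 (buy BRL at ask) = BRL 31,647,659.11
BRL 31,647,659.11 × 0.14635 (sell BRL at bid) = GBP 4,631,634.91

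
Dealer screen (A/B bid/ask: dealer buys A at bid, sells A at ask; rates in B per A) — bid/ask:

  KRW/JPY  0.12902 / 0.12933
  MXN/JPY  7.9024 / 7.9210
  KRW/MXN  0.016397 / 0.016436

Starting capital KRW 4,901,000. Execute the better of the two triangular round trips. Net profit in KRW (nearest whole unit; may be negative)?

Net profit: KRW 9,309

Best loop KRW → MXN → JPY → KRW:
KRW 4,901,000 × 0.016397 (sell KRW at bid) = MXN 80,361.70
MXN 80,361.70 × 7.9024 (sell MXN at bid) = JPY 635,050
JPY 635,050 ÷ 0.12933 (buy KRW at ask) = KRW 4,910,309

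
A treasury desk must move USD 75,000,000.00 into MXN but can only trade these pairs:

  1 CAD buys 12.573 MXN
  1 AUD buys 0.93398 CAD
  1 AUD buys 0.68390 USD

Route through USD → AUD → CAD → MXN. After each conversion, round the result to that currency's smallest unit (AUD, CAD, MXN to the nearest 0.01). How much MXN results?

MXN 1,287,790,306.29

USD 75,000,000.00 ÷ 0.68390 = AUD 109,665,155.72
AUD 109,665,155.72 × 0.93398 = CAD 102,425,062.14
CAD 102,425,062.14 × 12.573 = MXN 1,287,790,306.29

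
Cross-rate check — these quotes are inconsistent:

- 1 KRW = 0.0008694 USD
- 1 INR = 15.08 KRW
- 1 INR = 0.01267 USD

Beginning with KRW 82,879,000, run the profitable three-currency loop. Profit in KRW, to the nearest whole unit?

Profitable loop is KRW → USD → INR → KRW:
KRW 82,879,000 × 0.0008694 = USD 72,055.00
USD 72,055.00 ÷ 0.01267 = INR 5,687,056.24
INR 5,687,056.24 × 15.08 = KRW 85,760,808
Profit = KRW 85,760,808 − KRW 82,879,000

Profit: KRW 2,881,808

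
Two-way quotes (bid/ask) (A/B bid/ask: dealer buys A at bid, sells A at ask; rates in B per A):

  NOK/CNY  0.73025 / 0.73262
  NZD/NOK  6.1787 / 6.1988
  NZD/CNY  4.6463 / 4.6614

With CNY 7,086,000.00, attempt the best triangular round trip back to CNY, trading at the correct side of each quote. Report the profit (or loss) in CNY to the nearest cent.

Best loop CNY → NOK → NZD → CNY:
CNY 7,086,000.00 ÷ 0.73262 (buy NOK at ask) = NOK 9,672,135.62
NOK 9,672,135.62 ÷ 6.1988 (buy NZD at ask) = NZD 1,560,323.87
NZD 1,560,323.87 × 4.6463 (sell NZD at bid) = CNY 7,249,732.81

Net profit: CNY 163,732.81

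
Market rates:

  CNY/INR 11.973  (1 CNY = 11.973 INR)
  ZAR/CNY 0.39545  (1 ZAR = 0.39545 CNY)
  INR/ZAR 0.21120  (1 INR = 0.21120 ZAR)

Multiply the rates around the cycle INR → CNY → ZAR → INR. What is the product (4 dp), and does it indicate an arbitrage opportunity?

1.0000 (no arbitrage)

Around INR → CNY → ZAR → INR: 1 ÷ 11.973 ÷ 0.39545 ÷ 0.21120 = 1.000027
Product ≈ 1 (deviation 0.003%, within rounding noise).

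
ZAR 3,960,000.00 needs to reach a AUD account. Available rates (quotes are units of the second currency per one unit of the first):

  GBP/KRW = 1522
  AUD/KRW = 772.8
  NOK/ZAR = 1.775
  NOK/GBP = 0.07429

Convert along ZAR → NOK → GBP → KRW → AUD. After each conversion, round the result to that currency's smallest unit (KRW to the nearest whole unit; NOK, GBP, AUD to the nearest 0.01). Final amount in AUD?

AUD 326,418.46

ZAR 3,960,000.00 ÷ 1.775 = NOK 2,230,985.92
NOK 2,230,985.92 × 0.07429 = GBP 165,739.94
GBP 165,739.94 × 1522 = KRW 252,256,189
KRW 252,256,189 ÷ 772.8 = AUD 326,418.46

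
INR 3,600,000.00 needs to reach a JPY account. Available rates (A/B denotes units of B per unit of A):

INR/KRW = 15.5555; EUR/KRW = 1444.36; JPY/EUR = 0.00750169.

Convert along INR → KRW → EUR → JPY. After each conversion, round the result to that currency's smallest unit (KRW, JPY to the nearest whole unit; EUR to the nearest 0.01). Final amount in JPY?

JPY 5,168,350

INR 3,600,000.00 × 15.5555 = KRW 55,999,800
KRW 55,999,800 ÷ 1444.36 = EUR 38,771.36
EUR 38,771.36 ÷ 0.00750169 = JPY 5,168,350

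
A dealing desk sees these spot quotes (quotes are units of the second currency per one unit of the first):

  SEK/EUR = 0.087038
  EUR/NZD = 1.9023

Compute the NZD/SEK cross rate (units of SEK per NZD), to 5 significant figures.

1 NZD ÷ 1.9023 = 0.525679 EUR
0.525679 EUR ÷ 0.087038 = 6.03965 SEK

NZD/SEK = 6.0397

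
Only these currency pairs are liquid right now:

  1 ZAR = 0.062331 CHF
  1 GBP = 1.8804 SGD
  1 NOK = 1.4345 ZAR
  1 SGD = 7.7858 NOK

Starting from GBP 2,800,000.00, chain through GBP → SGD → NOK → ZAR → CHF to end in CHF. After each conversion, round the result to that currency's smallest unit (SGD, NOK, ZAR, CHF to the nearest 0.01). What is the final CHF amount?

GBP 2,800,000.00 × 1.8804 = SGD 5,265,120.00
SGD 5,265,120.00 × 7.7858 = NOK 40,993,171.30
NOK 40,993,171.30 × 1.4345 = ZAR 58,804,704.23
ZAR 58,804,704.23 × 0.062331 = CHF 3,665,356.02

CHF 3,665,356.02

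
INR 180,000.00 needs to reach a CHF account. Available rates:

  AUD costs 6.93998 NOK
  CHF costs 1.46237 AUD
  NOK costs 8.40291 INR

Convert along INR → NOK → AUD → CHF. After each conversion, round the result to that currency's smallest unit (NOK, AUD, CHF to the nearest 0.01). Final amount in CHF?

CHF 2,110.70

INR 180,000.00 ÷ 8.40291 = NOK 21,421.15
NOK 21,421.15 ÷ 6.93998 = AUD 3,086.63
AUD 3,086.63 ÷ 1.46237 = CHF 2,110.70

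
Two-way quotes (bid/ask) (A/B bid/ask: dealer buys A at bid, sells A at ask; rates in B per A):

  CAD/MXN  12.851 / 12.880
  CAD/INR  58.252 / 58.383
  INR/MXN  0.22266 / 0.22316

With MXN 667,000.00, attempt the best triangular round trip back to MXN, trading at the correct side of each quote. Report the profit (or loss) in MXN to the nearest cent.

Net profit: MXN 4,680.93

Best loop MXN → CAD → INR → MXN:
MXN 667,000.00 ÷ 12.880 (buy CAD at ask) = CAD 51,785.71
CAD 51,785.71 × 58.252 (sell CAD at bid) = INR 3,016,621.43
INR 3,016,621.43 × 0.22266 (sell INR at bid) = MXN 671,680.93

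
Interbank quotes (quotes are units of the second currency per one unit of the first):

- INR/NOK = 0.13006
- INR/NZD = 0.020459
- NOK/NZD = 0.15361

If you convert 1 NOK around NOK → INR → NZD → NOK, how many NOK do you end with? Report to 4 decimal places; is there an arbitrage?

Around NOK → INR → NZD → NOK: 1 ÷ 0.13006 × 0.020459 ÷ 0.15361 = 1.024050
Product > 1; profitable direction is NOK → INR → NZD → NOK.

1.0241 (arbitrage exists)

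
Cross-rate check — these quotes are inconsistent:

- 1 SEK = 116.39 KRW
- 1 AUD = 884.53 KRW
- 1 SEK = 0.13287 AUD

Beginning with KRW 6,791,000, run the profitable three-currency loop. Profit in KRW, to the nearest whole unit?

Profit: KRW 66,370

Profitable loop is KRW → SEK → AUD → KRW:
KRW 6,791,000 ÷ 116.39 = SEK 58,346.94
SEK 58,346.94 × 0.13287 = AUD 7,752.56
AUD 7,752.56 × 884.53 = KRW 6,857,370
Profit = KRW 6,857,370 − KRW 6,791,000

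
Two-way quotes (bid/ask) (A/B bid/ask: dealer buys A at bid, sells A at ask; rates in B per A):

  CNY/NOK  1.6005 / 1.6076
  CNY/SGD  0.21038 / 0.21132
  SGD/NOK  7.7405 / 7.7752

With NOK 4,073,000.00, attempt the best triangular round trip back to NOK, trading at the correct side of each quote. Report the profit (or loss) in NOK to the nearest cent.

Net profit: NOK 52,816.21

Best loop NOK → CNY → SGD → NOK:
NOK 4,073,000.00 ÷ 1.6076 (buy CNY at ask) = CNY 2,533,590.45
CNY 2,533,590.45 × 0.21038 (sell CNY at bid) = SGD 533,016.76
SGD 533,016.76 × 7.7405 (sell SGD at bid) = NOK 4,125,816.21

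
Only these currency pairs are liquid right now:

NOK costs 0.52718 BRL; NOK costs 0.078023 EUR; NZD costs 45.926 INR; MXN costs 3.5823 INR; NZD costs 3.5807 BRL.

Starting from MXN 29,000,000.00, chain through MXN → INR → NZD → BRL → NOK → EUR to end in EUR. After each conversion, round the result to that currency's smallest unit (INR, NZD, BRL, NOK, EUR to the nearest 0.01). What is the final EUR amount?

EUR 1,198,762.05

MXN 29,000,000.00 × 3.5823 = INR 103,886,700.00
INR 103,886,700.00 ÷ 45.926 = NZD 2,262,045.46
NZD 2,262,045.46 × 3.5807 = BRL 8,099,706.18
BRL 8,099,706.18 ÷ 0.52718 = NOK 15,364,213.70
NOK 15,364,213.70 × 0.078023 = EUR 1,198,762.05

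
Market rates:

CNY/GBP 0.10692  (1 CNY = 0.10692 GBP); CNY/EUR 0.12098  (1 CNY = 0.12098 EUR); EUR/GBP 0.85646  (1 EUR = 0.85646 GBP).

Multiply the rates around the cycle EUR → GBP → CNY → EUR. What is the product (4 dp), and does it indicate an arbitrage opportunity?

0.9691 (arbitrage exists)

Around EUR → GBP → CNY → EUR: 1 × 0.85646 ÷ 0.10692 × 0.12098 = 0.969085
Product < 1; profitable direction is EUR → CNY → GBP → EUR.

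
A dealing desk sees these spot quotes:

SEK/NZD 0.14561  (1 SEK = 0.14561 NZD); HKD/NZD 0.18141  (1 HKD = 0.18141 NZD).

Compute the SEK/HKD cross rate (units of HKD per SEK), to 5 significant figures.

SEK/HKD = 0.80266

1 SEK × 0.14561 = 0.14561 NZD
0.14561 NZD ÷ 0.18141 = 0.802657 HKD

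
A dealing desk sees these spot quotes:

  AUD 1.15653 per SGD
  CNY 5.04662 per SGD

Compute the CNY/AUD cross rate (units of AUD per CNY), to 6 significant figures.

CNY/AUD = 0.229169

1 CNY ÷ 5.04662 = 0.198152 SGD
0.198152 SGD × 1.15653 = 0.229169 AUD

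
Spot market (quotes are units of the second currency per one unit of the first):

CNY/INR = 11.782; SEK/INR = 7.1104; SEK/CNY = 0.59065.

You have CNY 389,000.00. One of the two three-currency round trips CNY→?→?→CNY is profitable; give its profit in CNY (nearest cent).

Profit: CNY 8,460.90

Profitable loop is CNY → SEK → INR → CNY:
CNY 389,000.00 ÷ 0.59065 = SEK 658,596.46
SEK 658,596.46 × 7.1104 = INR 4,682,884.28
INR 4,682,884.28 ÷ 11.782 = CNY 397,460.90
Profit = CNY 397,460.90 − CNY 389,000.00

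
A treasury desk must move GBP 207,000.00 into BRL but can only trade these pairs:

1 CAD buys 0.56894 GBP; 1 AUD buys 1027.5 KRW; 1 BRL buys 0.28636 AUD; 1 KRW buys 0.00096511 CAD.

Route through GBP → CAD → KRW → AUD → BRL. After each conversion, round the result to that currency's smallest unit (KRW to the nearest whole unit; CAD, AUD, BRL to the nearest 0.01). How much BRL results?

BRL 1,281,247.03

GBP 207,000.00 ÷ 0.56894 = CAD 363,834.50
CAD 363,834.50 ÷ 0.00096511 = KRW 376,987,597
KRW 376,987,597 ÷ 1027.5 = AUD 366,897.90
AUD 366,897.90 ÷ 0.28636 = BRL 1,281,247.03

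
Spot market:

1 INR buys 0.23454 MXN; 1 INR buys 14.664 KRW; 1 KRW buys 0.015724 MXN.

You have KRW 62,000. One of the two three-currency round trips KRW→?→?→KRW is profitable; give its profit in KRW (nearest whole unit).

Profit: KRW 1,066

Profitable loop is KRW → INR → MXN → KRW:
KRW 62,000 ÷ 14.664 = INR 4,228.04
INR 4,228.04 × 0.23454 = MXN 991.64
MXN 991.64 ÷ 0.015724 = KRW 63,066
Profit = KRW 63,066 − KRW 62,000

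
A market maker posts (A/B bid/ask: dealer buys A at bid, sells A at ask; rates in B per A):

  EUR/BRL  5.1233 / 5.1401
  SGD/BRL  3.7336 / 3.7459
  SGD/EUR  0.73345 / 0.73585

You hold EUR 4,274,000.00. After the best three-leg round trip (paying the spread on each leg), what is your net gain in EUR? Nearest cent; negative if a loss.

Net profit: EUR 13,445.76

Best loop EUR → BRL → SGD → EUR:
EUR 4,274,000.00 × 5.1233 (sell EUR at bid) = BRL 21,896,984.20
BRL 21,896,984.20 ÷ 3.7459 (buy SGD at ask) = SGD 5,845,586.96
SGD 5,845,586.96 × 0.73345 (sell SGD at bid) = EUR 4,287,445.76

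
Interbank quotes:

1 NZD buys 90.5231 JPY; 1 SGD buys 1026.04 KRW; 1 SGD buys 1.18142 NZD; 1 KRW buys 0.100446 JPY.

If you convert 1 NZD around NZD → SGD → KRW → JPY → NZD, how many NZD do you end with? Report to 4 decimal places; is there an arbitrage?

0.9637 (arbitrage exists)

Around NZD → SGD → KRW → JPY → NZD: 1 ÷ 1.18142 × 1026.04 × 0.100446 ÷ 90.5231 = 0.963681
Product < 1; profitable direction is NZD → JPY → KRW → SGD → NZD.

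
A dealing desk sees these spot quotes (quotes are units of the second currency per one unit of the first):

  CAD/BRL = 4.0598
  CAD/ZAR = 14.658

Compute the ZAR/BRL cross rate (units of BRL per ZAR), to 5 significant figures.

1 ZAR ÷ 14.658 = 0.0682221 CAD
0.0682221 CAD × 4.0598 = 0.276968 BRL

ZAR/BRL = 0.27697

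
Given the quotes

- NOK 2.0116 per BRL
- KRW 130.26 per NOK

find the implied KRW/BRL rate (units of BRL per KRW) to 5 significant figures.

1 KRW ÷ 130.26 = 0.00767695 NOK
0.00767695 NOK ÷ 2.0116 = 0.00381634 BRL

KRW/BRL = 0.0038163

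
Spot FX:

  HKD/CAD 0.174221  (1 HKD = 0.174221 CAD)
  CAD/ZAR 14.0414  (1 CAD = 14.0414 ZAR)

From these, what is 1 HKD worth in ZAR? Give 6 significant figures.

HKD/ZAR = 2.44631

1 HKD × 0.174221 = 0.174221 CAD
0.174221 CAD × 14.0414 = 2.44631 ZAR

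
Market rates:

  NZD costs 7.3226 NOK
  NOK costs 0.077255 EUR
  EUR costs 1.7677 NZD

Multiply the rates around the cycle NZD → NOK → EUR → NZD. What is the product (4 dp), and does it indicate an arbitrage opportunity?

1.0000 (no arbitrage)

Around NZD → NOK → EUR → NZD: 1 × 7.3226 × 0.077255 × 1.7677 = 1.000001
Product ≈ 1 (deviation 0.000%, within rounding noise).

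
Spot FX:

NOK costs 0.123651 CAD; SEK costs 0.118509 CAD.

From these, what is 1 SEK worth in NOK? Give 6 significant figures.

1 SEK × 0.118509 = 0.118509 CAD
0.118509 CAD ÷ 0.123651 = 0.958415 NOK

SEK/NOK = 0.958415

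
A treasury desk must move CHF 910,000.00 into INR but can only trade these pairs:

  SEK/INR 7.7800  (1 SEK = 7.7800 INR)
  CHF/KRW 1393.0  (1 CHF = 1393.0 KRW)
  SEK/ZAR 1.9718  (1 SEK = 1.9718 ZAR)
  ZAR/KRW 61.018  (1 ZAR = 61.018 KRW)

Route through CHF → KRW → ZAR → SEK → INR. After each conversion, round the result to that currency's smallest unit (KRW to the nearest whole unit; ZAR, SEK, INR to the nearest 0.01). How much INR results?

INR 81,969,309.16

CHF 910,000.00 × 1393.0 = KRW 1,267,630,000
KRW 1,267,630,000 ÷ 61.018 = ZAR 20,774,689.44
ZAR 20,774,689.44 ÷ 1.9718 = SEK 10,535,900.92
SEK 10,535,900.92 × 7.7800 = INR 81,969,309.16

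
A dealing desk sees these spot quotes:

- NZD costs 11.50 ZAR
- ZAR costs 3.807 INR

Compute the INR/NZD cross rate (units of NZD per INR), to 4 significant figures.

1 INR ÷ 3.807 = 0.262674 ZAR
0.262674 ZAR ÷ 11.50 = 0.0228412 NZD

INR/NZD = 0.02284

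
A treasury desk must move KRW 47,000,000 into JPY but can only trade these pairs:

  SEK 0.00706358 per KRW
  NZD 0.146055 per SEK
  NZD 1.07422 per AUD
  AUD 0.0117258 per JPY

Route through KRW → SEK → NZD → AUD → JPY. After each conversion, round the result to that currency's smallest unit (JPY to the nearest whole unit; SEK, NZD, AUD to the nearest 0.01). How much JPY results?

JPY 3,849,493

KRW 47,000,000 × 0.00706358 = SEK 331,988.26
SEK 331,988.26 × 0.146055 = NZD 48,488.55
NZD 48,488.55 ÷ 1.07422 = AUD 45,138.38
AUD 45,138.38 ÷ 0.0117258 = JPY 3,849,493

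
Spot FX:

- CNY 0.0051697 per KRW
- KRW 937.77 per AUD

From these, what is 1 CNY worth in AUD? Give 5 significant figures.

1 CNY ÷ 0.0051697 = 193.435 KRW
193.435 KRW ÷ 937.77 = 0.206271 AUD

CNY/AUD = 0.20627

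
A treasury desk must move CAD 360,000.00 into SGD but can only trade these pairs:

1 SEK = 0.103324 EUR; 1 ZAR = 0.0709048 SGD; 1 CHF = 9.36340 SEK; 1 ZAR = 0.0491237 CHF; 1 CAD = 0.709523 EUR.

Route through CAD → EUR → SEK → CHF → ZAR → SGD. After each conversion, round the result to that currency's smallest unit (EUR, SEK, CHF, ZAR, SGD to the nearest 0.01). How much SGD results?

SGD 381,082.28

CAD 360,000.00 × 0.709523 = EUR 255,428.28
EUR 255,428.28 ÷ 0.103324 = SEK 2,472,109.87
SEK 2,472,109.87 ÷ 9.36340 = CHF 264,018.40
CHF 264,018.40 ÷ 0.0491237 = ZAR 5,374,562.58
ZAR 5,374,562.58 × 0.0709048 = SGD 381,082.28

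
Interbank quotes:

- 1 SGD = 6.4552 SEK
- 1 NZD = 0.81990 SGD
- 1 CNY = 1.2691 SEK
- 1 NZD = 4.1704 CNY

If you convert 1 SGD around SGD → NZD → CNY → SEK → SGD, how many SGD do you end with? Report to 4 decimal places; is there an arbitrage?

1.0000 (no arbitrage)

Around SGD → NZD → CNY → SEK → SGD: 1 ÷ 0.81990 × 4.1704 × 1.2691 ÷ 6.4552 = 1.000007
Product ≈ 1 (deviation 0.001%, within rounding noise).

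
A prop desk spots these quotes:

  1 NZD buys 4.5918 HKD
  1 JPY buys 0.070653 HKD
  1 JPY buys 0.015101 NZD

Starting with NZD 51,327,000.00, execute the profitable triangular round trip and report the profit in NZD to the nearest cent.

Profit: NZD 971,329.49

Profitable loop is NZD → JPY → HKD → NZD:
NZD 51,327,000.00 ÷ 0.015101 = JPY 3,398,913,979
JPY 3,398,913,979 × 0.070653 = HKD 240,143,469.37
HKD 240,143,469.37 ÷ 4.5918 = NZD 52,298,329.49
Profit = NZD 52,298,329.49 − NZD 51,327,000.00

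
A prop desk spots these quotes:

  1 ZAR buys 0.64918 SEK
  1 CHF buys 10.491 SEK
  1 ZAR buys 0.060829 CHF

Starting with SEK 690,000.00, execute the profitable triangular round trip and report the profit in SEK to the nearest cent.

Profit: SEK 11,918.45

Profitable loop is SEK → CHF → ZAR → SEK:
SEK 690,000.00 ÷ 10.491 = CHF 65,770.66
CHF 65,770.66 ÷ 0.060829 = ZAR 1,081,238.56
ZAR 1,081,238.56 × 0.64918 = SEK 701,918.45
Profit = SEK 701,918.45 − SEK 690,000.00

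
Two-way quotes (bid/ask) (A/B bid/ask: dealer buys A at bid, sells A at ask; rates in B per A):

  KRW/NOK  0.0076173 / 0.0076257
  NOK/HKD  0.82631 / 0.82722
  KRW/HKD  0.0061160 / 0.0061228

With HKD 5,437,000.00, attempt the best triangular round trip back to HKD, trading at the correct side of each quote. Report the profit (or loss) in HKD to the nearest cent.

Net profit: HKD 152,247.33

Best loop HKD → KRW → NOK → HKD:
HKD 5,437,000.00 ÷ 0.0061228 (buy KRW at ask) = KRW 887,992,422
KRW 887,992,422 × 0.0076173 (sell KRW at bid) = NOK 6,764,104.67
NOK 6,764,104.67 × 0.82631 (sell NOK at bid) = HKD 5,589,247.33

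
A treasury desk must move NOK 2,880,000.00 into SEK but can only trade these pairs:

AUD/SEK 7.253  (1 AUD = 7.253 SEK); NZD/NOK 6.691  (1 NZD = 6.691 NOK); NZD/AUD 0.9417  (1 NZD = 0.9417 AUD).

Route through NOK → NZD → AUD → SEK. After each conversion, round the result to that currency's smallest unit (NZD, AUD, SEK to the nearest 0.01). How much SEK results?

NOK 2,880,000.00 ÷ 6.691 = NZD 430,428.93
NZD 430,428.93 × 0.9417 = AUD 405,334.92
AUD 405,334.92 × 7.253 = SEK 2,939,894.17

SEK 2,939,894.17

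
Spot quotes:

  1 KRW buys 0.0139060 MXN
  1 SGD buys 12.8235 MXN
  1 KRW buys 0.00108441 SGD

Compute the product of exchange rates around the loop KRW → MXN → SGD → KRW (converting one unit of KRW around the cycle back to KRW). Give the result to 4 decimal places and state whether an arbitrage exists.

1.0000 (no arbitrage)

Around KRW → MXN → SGD → KRW: 1 × 0.0139060 ÷ 12.8235 ÷ 0.00108441 = 1.000005
Product ≈ 1 (deviation 0.000%, within rounding noise).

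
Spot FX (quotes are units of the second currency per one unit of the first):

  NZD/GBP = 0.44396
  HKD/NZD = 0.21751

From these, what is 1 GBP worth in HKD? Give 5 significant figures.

1 GBP ÷ 0.44396 = 2.25246 NZD
2.25246 NZD ÷ 0.21751 = 10.3556 HKD

GBP/HKD = 10.356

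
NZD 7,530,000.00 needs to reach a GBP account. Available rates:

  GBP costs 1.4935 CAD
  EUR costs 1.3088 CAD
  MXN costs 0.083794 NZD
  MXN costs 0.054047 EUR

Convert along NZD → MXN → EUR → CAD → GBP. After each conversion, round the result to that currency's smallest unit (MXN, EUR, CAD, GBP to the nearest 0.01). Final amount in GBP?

GBP 4,256,196.85

NZD 7,530,000.00 ÷ 0.083794 = MXN 89,863,236.03
MXN 89,863,236.03 × 0.054047 = EUR 4,856,838.32
EUR 4,856,838.32 × 1.3088 = CAD 6,356,629.99
CAD 6,356,629.99 ÷ 1.4935 = GBP 4,256,196.85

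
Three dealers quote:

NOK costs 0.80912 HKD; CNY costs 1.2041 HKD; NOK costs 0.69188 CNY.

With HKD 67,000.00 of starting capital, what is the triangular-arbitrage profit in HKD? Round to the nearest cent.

Profitable loop is HKD → NOK → CNY → HKD:
HKD 67,000.00 ÷ 0.80912 = NOK 82,806.01
NOK 82,806.01 × 0.69188 = CNY 57,291.82
CNY 57,291.82 × 1.2041 = HKD 68,985.08
Profit = HKD 68,985.08 − HKD 67,000.00

Profit: HKD 1,985.08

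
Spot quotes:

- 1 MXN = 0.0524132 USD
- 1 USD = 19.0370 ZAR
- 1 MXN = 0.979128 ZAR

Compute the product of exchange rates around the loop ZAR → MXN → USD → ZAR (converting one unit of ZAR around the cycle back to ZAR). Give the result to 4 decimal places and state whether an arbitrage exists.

1.0191 (arbitrage exists)

Around ZAR → MXN → USD → ZAR: 1 ÷ 0.979128 × 0.0524132 × 19.0370 = 1.019060
Product > 1; profitable direction is ZAR → MXN → USD → ZAR.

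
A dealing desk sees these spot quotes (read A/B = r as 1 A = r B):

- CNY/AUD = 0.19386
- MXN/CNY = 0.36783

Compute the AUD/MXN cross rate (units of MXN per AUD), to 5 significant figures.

AUD/MXN = 14.024

1 AUD ÷ 0.19386 = 5.15836 CNY
5.15836 CNY ÷ 0.36783 = 14.0238 MXN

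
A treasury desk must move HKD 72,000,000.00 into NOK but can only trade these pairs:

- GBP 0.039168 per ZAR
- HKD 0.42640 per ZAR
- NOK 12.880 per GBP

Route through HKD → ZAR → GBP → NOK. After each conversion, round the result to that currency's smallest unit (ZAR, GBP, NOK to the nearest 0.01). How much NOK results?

NOK 85,184,888.51

HKD 72,000,000.00 ÷ 0.42640 = ZAR 168,855,534.71
ZAR 168,855,534.71 × 0.039168 = GBP 6,613,733.58
GBP 6,613,733.58 × 12.880 = NOK 85,184,888.51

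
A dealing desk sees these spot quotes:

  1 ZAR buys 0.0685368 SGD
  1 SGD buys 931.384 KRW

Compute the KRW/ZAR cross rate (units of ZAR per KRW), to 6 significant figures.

KRW/ZAR = 0.0156656

1 KRW ÷ 931.384 = 0.00107367 SGD
0.00107367 SGD ÷ 0.0685368 = 0.0156656 ZAR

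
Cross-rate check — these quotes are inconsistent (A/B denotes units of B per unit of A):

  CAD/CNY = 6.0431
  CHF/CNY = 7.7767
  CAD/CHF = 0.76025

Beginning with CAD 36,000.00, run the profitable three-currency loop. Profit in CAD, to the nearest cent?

Profitable loop is CAD → CNY → CHF → CAD:
CAD 36,000.00 × 6.0431 = CNY 217,551.60
CNY 217,551.60 ÷ 7.7767 = CHF 27,974.80
CHF 27,974.80 ÷ 0.76025 = CAD 36,796.84
Profit = CAD 36,796.84 − CAD 36,000.00

Profit: CAD 796.84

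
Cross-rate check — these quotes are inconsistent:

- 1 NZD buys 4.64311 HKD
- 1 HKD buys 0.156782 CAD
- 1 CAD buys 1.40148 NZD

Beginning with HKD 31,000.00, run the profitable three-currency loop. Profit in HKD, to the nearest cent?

Profit: HKD 626.69

Profitable loop is HKD → CAD → NZD → HKD:
HKD 31,000.00 × 0.156782 = CAD 4,860.24
CAD 4,860.24 × 1.40148 = NZD 6,811.53
NZD 6,811.53 × 4.64311 = HKD 31,626.69
Profit = HKD 31,626.69 − HKD 31,000.00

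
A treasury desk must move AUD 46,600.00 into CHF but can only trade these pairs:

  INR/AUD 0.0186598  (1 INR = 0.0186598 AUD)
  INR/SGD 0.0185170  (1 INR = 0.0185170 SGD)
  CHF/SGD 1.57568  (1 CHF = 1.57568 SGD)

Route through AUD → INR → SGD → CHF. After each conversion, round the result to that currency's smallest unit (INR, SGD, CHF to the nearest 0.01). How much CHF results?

AUD 46,600.00 ÷ 0.0186598 = INR 2,497,347.24
INR 2,497,347.24 × 0.0185170 = SGD 46,243.38
SGD 46,243.38 ÷ 1.57568 = CHF 29,348.21

CHF 29,348.21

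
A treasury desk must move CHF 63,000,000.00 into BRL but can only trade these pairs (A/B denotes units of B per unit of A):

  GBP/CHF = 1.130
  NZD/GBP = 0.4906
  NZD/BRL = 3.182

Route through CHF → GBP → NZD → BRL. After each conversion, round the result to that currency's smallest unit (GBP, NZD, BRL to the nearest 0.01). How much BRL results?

CHF 63,000,000.00 ÷ 1.130 = GBP 55,752,212.39
GBP 55,752,212.39 ÷ 0.4906 = NZD 113,640,873.20
NZD 113,640,873.20 × 3.182 = BRL 361,605,258.52

BRL 361,605,258.52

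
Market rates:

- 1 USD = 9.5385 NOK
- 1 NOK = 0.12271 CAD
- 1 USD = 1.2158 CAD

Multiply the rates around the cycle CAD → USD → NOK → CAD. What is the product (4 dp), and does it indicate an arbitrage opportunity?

0.9627 (arbitrage exists)

Around CAD → USD → NOK → CAD: 1 ÷ 1.2158 × 9.5385 × 0.12271 = 0.962715
Product < 1; profitable direction is CAD → NOK → USD → CAD.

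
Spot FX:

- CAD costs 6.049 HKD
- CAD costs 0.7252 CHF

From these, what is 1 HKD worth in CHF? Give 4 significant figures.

1 HKD ÷ 6.049 = 0.165317 CAD
0.165317 CAD × 0.7252 = 0.119888 CHF

HKD/CHF = 0.1199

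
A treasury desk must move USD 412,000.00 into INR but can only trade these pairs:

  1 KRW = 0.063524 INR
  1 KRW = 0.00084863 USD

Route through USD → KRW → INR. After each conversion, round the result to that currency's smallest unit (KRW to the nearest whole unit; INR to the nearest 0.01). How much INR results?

USD 412,000.00 ÷ 0.00084863 = KRW 485,488,375
KRW 485,488,375 × 0.063524 = INR 30,840,163.53

INR 30,840,163.53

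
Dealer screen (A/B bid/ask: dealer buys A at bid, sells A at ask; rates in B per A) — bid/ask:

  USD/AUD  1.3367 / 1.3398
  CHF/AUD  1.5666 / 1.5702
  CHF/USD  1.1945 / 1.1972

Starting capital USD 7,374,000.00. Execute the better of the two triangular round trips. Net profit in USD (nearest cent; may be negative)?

Best loop USD → AUD → CHF → USD:
USD 7,374,000.00 × 1.3367 (sell USD at bid) = AUD 9,856,825.80
AUD 9,856,825.80 ÷ 1.5702 (buy CHF at ask) = CHF 6,277,433.32
CHF 6,277,433.32 × 1.1945 (sell CHF at bid) = USD 7,498,394.10

Net profit: USD 124,394.10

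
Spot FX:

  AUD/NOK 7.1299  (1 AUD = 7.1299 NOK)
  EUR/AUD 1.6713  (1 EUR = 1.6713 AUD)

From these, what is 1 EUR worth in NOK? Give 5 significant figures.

EUR/NOK = 11.916

1 EUR × 1.6713 = 1.6713 AUD
1.6713 AUD × 7.1299 = 11.9162 NOK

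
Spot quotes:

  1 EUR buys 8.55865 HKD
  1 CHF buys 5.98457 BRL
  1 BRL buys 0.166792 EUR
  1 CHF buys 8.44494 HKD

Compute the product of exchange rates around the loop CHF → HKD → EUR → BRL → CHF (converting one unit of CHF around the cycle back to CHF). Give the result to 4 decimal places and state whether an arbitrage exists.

Around CHF → HKD → EUR → BRL → CHF: 1 × 8.44494 ÷ 8.55865 ÷ 0.166792 ÷ 5.98457 = 0.988515
Product < 1; profitable direction is CHF → BRL → EUR → HKD → CHF.

0.9885 (arbitrage exists)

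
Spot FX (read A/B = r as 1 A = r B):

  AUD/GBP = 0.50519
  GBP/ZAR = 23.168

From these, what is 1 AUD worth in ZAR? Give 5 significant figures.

1 AUD × 0.50519 = 0.50519 GBP
0.50519 GBP × 23.168 = 11.7042 ZAR

AUD/ZAR = 11.704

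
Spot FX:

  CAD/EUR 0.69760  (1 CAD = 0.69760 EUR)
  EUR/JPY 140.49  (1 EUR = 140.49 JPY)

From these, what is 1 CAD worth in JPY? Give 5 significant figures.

CAD/JPY = 98.006

1 CAD × 0.69760 = 0.6976 EUR
0.6976 EUR × 140.49 = 98.0058 JPY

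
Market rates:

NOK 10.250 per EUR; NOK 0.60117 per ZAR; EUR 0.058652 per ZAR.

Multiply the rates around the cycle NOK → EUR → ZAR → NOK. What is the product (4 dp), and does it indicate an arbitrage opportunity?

Around NOK → EUR → ZAR → NOK: 1 ÷ 10.250 ÷ 0.058652 × 0.60117 = 0.999978
Product ≈ 1 (deviation 0.002%, within rounding noise).

1.0000 (no arbitrage)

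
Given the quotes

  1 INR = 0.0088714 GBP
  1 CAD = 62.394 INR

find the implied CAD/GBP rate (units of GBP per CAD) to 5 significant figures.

1 CAD × 62.394 = 62.394 INR
62.394 INR × 0.0088714 = 0.553522 GBP

CAD/GBP = 0.55352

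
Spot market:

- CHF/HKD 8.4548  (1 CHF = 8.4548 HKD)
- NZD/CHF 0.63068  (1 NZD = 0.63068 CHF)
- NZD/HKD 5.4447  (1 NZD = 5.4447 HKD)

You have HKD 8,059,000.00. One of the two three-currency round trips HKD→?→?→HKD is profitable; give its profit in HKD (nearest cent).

Profitable loop is HKD → CHF → NZD → HKD:
HKD 8,059,000.00 ÷ 8.4548 = CHF 953,186.36
CHF 953,186.36 ÷ 0.63068 = NZD 1,511,362.90
NZD 1,511,362.90 × 5.4447 = HKD 8,228,917.60
Profit = HKD 8,228,917.60 − HKD 8,059,000.00

Profit: HKD 169,917.60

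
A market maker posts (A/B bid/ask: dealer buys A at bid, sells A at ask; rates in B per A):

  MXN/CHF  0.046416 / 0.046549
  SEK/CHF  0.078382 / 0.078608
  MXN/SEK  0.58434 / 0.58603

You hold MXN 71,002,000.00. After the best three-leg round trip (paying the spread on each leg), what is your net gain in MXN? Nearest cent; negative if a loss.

Net profit: MXN 538,454.99

Best loop MXN → CHF → SEK → MXN:
MXN 71,002,000.00 × 0.046416 (sell MXN at bid) = CHF 3,295,628.83
CHF 3,295,628.83 ÷ 0.078608 (buy SEK at ask) = SEK 41,924,852.84
SEK 41,924,852.84 ÷ 0.58603 (buy MXN at ask) = MXN 71,540,454.99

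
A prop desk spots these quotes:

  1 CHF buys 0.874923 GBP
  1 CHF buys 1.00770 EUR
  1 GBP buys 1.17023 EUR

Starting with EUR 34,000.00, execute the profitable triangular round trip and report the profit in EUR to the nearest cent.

Profit: EUR 545.28

Profitable loop is EUR → CHF → GBP → EUR:
EUR 34,000.00 ÷ 1.00770 = CHF 33,740.20
CHF 33,740.20 × 0.874923 = GBP 29,520.08
GBP 29,520.08 × 1.17023 = EUR 34,545.28
Profit = EUR 34,545.28 − EUR 34,000.00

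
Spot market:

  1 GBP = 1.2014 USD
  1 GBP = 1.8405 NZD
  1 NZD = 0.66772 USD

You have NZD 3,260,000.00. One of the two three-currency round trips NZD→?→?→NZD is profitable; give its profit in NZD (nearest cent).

Profitable loop is NZD → USD → GBP → NZD:
NZD 3,260,000.00 × 0.66772 = USD 2,176,767.20
USD 2,176,767.20 ÷ 1.2014 = GBP 1,811,858.83
GBP 1,811,858.83 × 1.8405 = NZD 3,334,726.18
Profit = NZD 3,334,726.18 − NZD 3,260,000.00

Profit: NZD 74,726.18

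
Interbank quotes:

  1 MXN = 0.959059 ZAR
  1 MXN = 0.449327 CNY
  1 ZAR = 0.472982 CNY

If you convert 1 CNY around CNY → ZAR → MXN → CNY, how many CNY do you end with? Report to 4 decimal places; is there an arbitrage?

Around CNY → ZAR → MXN → CNY: 1 ÷ 0.472982 ÷ 0.959059 × 0.449327 = 0.990541
Product < 1; profitable direction is CNY → MXN → ZAR → CNY.

0.9905 (arbitrage exists)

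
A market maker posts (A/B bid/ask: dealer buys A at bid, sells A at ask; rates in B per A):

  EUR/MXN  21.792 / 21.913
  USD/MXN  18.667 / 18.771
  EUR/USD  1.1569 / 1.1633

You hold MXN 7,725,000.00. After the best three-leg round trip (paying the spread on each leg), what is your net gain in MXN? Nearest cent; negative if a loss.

Best loop MXN → USD → EUR → MXN:
MXN 7,725,000.00 ÷ 18.771 (buy USD at ask) = USD 411,539.08
USD 411,539.08 ÷ 1.1633 (buy EUR at ask) = EUR 353,768.65
EUR 353,768.65 × 21.792 (sell EUR at bid) = MXN 7,709,326.53

Net result: MXN -15,673.47 (no profitable arbitrage after spreads)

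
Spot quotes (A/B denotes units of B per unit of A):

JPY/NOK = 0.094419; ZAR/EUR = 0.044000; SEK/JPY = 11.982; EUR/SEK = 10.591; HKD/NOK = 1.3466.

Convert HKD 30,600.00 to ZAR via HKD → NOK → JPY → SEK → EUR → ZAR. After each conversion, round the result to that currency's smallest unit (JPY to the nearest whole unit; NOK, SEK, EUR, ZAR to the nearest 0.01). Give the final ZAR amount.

HKD 30,600.00 × 1.3466 = NOK 41,205.96
NOK 41,205.96 ÷ 0.094419 = JPY 436,416
JPY 436,416 ÷ 11.982 = SEK 36,422.63
SEK 36,422.63 ÷ 10.591 = EUR 3,439.02
EUR 3,439.02 ÷ 0.044000 = ZAR 78,159.55

ZAR 78,159.55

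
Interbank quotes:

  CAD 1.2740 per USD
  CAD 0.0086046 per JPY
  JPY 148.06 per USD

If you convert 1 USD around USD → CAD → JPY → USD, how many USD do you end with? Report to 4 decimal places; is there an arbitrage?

Around USD → CAD → JPY → USD: 1 × 1.2740 ÷ 0.0086046 ÷ 148.06 = 1.000002
Product ≈ 1 (deviation 0.000%, within rounding noise).

1.0000 (no arbitrage)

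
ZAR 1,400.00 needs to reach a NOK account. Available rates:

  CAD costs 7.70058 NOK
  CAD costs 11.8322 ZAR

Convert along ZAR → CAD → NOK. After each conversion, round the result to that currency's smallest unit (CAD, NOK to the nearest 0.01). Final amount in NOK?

NOK 911.13

ZAR 1,400.00 ÷ 11.8322 = CAD 118.32
CAD 118.32 × 7.70058 = NOK 911.13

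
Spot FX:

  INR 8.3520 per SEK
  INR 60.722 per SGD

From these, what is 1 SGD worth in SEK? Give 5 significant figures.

1 SGD × 60.722 = 60.722 INR
60.722 INR ÷ 8.3520 = 7.27035 SEK

SGD/SEK = 7.2704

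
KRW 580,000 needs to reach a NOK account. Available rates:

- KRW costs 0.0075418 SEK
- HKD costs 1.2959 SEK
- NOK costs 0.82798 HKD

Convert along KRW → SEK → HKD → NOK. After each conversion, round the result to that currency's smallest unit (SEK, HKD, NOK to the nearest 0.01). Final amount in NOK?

NOK 4,076.73

KRW 580,000 × 0.0075418 = SEK 4,374.24
SEK 4,374.24 ÷ 1.2959 = HKD 3,375.45
HKD 3,375.45 ÷ 0.82798 = NOK 4,076.73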